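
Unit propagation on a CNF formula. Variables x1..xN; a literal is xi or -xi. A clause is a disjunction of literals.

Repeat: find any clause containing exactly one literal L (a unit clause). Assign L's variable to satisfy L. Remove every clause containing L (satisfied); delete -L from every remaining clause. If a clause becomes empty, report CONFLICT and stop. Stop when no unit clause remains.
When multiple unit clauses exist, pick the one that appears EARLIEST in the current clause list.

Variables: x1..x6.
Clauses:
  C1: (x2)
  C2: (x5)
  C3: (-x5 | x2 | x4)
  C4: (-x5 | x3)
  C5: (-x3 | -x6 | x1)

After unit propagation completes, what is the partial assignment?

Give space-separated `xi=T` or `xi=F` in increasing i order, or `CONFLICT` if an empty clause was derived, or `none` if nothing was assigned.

Answer: x2=T x3=T x5=T

Derivation:
unit clause [2] forces x2=T; simplify:
  satisfied 2 clause(s); 3 remain; assigned so far: [2]
unit clause [5] forces x5=T; simplify:
  drop -5 from [-5, 3] -> [3]
  satisfied 1 clause(s); 2 remain; assigned so far: [2, 5]
unit clause [3] forces x3=T; simplify:
  drop -3 from [-3, -6, 1] -> [-6, 1]
  satisfied 1 clause(s); 1 remain; assigned so far: [2, 3, 5]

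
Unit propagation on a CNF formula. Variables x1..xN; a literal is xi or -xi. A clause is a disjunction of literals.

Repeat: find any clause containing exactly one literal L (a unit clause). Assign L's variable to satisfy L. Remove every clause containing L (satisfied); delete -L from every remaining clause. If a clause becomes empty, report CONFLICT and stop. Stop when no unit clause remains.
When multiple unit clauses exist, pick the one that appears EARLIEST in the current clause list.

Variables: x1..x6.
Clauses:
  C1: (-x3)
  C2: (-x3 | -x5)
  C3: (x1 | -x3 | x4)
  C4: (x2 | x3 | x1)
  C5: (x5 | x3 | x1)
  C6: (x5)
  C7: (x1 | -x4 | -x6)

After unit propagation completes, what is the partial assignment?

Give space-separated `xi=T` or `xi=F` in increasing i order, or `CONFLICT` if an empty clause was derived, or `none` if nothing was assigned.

Answer: x3=F x5=T

Derivation:
unit clause [-3] forces x3=F; simplify:
  drop 3 from [2, 3, 1] -> [2, 1]
  drop 3 from [5, 3, 1] -> [5, 1]
  satisfied 3 clause(s); 4 remain; assigned so far: [3]
unit clause [5] forces x5=T; simplify:
  satisfied 2 clause(s); 2 remain; assigned so far: [3, 5]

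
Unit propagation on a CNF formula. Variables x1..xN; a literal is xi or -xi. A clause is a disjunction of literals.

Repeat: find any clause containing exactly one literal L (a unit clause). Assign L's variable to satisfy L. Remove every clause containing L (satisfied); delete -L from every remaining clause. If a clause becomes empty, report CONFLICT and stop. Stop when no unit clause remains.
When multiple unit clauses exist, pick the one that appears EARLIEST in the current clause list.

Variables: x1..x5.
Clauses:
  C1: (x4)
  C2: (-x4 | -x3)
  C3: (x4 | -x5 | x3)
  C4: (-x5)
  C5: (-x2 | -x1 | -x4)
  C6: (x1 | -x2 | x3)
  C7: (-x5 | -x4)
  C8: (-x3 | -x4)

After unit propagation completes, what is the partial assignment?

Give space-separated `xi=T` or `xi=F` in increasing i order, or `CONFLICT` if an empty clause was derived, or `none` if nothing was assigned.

Answer: x3=F x4=T x5=F

Derivation:
unit clause [4] forces x4=T; simplify:
  drop -4 from [-4, -3] -> [-3]
  drop -4 from [-2, -1, -4] -> [-2, -1]
  drop -4 from [-5, -4] -> [-5]
  drop -4 from [-3, -4] -> [-3]
  satisfied 2 clause(s); 6 remain; assigned so far: [4]
unit clause [-3] forces x3=F; simplify:
  drop 3 from [1, -2, 3] -> [1, -2]
  satisfied 2 clause(s); 4 remain; assigned so far: [3, 4]
unit clause [-5] forces x5=F; simplify:
  satisfied 2 clause(s); 2 remain; assigned so far: [3, 4, 5]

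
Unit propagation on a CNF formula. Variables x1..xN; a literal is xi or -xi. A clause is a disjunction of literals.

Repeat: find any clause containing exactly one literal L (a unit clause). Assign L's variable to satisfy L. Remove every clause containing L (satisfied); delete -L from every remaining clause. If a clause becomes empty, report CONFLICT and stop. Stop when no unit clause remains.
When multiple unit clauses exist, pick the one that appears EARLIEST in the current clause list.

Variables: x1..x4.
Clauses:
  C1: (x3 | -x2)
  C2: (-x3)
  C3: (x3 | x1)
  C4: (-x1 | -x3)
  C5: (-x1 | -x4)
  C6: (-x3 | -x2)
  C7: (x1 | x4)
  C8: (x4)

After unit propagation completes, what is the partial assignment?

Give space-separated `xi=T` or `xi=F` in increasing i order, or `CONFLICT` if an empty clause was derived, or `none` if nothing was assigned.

unit clause [-3] forces x3=F; simplify:
  drop 3 from [3, -2] -> [-2]
  drop 3 from [3, 1] -> [1]
  satisfied 3 clause(s); 5 remain; assigned so far: [3]
unit clause [-2] forces x2=F; simplify:
  satisfied 1 clause(s); 4 remain; assigned so far: [2, 3]
unit clause [1] forces x1=T; simplify:
  drop -1 from [-1, -4] -> [-4]
  satisfied 2 clause(s); 2 remain; assigned so far: [1, 2, 3]
unit clause [-4] forces x4=F; simplify:
  drop 4 from [4] -> [] (empty!)
  satisfied 1 clause(s); 1 remain; assigned so far: [1, 2, 3, 4]
CONFLICT (empty clause)

Answer: CONFLICT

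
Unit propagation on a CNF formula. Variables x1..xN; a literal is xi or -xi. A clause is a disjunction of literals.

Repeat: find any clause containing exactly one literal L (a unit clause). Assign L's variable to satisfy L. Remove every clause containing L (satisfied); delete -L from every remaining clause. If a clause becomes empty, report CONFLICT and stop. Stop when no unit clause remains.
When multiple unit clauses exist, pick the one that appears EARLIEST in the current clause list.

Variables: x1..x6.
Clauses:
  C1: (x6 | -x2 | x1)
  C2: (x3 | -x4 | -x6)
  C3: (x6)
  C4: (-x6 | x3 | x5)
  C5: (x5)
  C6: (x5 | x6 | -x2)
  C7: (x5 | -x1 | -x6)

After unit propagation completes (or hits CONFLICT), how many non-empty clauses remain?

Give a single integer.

Answer: 1

Derivation:
unit clause [6] forces x6=T; simplify:
  drop -6 from [3, -4, -6] -> [3, -4]
  drop -6 from [-6, 3, 5] -> [3, 5]
  drop -6 from [5, -1, -6] -> [5, -1]
  satisfied 3 clause(s); 4 remain; assigned so far: [6]
unit clause [5] forces x5=T; simplify:
  satisfied 3 clause(s); 1 remain; assigned so far: [5, 6]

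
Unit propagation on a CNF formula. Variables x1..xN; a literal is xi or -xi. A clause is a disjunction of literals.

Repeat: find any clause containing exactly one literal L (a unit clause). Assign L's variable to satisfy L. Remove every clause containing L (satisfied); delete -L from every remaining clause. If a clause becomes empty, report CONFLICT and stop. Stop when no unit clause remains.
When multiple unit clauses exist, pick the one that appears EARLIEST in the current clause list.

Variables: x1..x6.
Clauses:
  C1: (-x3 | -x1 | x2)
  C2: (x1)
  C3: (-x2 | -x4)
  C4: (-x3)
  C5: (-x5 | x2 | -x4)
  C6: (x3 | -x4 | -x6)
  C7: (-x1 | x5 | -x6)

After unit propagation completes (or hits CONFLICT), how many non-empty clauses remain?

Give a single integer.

Answer: 4

Derivation:
unit clause [1] forces x1=T; simplify:
  drop -1 from [-3, -1, 2] -> [-3, 2]
  drop -1 from [-1, 5, -6] -> [5, -6]
  satisfied 1 clause(s); 6 remain; assigned so far: [1]
unit clause [-3] forces x3=F; simplify:
  drop 3 from [3, -4, -6] -> [-4, -6]
  satisfied 2 clause(s); 4 remain; assigned so far: [1, 3]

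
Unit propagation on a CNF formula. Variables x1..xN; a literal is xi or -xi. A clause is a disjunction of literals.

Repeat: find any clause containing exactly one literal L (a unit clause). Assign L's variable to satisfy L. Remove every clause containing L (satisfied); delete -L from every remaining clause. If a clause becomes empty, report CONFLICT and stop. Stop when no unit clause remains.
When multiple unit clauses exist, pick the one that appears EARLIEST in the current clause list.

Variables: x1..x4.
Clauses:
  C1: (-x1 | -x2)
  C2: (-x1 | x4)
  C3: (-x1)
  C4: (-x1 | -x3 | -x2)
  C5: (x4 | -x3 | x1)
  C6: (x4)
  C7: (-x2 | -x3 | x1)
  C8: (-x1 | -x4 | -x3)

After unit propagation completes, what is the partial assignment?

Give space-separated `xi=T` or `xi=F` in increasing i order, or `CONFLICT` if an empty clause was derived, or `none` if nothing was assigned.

unit clause [-1] forces x1=F; simplify:
  drop 1 from [4, -3, 1] -> [4, -3]
  drop 1 from [-2, -3, 1] -> [-2, -3]
  satisfied 5 clause(s); 3 remain; assigned so far: [1]
unit clause [4] forces x4=T; simplify:
  satisfied 2 clause(s); 1 remain; assigned so far: [1, 4]

Answer: x1=F x4=T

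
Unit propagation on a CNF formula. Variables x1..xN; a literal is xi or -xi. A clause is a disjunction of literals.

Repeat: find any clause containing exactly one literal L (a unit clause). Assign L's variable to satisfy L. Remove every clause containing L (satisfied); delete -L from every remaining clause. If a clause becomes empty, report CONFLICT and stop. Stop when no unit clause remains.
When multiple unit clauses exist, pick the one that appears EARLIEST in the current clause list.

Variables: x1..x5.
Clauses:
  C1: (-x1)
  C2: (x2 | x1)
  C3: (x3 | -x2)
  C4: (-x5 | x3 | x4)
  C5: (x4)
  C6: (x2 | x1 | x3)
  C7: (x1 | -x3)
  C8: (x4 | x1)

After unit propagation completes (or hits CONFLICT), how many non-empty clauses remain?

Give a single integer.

unit clause [-1] forces x1=F; simplify:
  drop 1 from [2, 1] -> [2]
  drop 1 from [2, 1, 3] -> [2, 3]
  drop 1 from [1, -3] -> [-3]
  drop 1 from [4, 1] -> [4]
  satisfied 1 clause(s); 7 remain; assigned so far: [1]
unit clause [2] forces x2=T; simplify:
  drop -2 from [3, -2] -> [3]
  satisfied 2 clause(s); 5 remain; assigned so far: [1, 2]
unit clause [3] forces x3=T; simplify:
  drop -3 from [-3] -> [] (empty!)
  satisfied 2 clause(s); 3 remain; assigned so far: [1, 2, 3]
CONFLICT (empty clause)

Answer: 2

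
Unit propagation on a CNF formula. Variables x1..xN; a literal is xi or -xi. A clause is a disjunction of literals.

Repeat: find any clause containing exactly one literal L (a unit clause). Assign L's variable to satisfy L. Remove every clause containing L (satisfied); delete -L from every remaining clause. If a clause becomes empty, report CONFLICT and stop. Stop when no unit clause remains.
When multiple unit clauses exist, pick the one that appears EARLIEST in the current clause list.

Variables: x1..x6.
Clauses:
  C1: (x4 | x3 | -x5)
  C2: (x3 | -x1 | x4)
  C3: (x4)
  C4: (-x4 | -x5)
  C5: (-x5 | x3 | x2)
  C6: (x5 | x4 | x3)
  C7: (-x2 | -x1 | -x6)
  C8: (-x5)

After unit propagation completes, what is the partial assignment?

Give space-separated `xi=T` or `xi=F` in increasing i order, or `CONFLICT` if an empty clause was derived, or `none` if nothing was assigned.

Answer: x4=T x5=F

Derivation:
unit clause [4] forces x4=T; simplify:
  drop -4 from [-4, -5] -> [-5]
  satisfied 4 clause(s); 4 remain; assigned so far: [4]
unit clause [-5] forces x5=F; simplify:
  satisfied 3 clause(s); 1 remain; assigned so far: [4, 5]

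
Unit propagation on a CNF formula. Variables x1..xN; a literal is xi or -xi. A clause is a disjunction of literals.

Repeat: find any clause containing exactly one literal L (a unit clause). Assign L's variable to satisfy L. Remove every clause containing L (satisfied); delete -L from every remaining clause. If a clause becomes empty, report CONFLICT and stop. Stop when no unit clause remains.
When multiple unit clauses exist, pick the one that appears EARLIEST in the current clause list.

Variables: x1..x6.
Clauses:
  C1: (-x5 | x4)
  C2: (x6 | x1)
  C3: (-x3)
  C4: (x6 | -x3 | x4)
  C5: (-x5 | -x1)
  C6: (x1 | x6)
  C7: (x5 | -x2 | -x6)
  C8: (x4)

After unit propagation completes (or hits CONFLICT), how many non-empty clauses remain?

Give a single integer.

unit clause [-3] forces x3=F; simplify:
  satisfied 2 clause(s); 6 remain; assigned so far: [3]
unit clause [4] forces x4=T; simplify:
  satisfied 2 clause(s); 4 remain; assigned so far: [3, 4]

Answer: 4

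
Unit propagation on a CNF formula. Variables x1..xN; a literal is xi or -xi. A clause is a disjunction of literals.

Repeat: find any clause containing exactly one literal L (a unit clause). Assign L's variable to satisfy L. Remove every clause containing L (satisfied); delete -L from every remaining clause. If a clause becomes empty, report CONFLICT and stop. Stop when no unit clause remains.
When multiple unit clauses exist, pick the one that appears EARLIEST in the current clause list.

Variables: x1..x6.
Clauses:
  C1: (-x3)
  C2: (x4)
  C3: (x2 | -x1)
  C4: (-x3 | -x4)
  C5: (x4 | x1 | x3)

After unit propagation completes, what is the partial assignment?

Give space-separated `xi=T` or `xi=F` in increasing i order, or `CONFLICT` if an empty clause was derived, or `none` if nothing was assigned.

unit clause [-3] forces x3=F; simplify:
  drop 3 from [4, 1, 3] -> [4, 1]
  satisfied 2 clause(s); 3 remain; assigned so far: [3]
unit clause [4] forces x4=T; simplify:
  satisfied 2 clause(s); 1 remain; assigned so far: [3, 4]

Answer: x3=F x4=T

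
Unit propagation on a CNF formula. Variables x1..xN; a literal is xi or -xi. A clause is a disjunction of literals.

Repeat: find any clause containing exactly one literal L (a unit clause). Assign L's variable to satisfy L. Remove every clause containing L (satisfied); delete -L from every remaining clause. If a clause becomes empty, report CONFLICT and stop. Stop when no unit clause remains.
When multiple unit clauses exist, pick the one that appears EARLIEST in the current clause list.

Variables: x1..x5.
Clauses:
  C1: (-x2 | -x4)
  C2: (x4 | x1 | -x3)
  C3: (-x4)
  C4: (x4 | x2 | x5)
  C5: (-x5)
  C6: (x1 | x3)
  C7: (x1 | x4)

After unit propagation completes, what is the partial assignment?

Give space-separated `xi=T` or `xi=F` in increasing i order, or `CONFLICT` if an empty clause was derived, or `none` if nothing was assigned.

Answer: x1=T x2=T x4=F x5=F

Derivation:
unit clause [-4] forces x4=F; simplify:
  drop 4 from [4, 1, -3] -> [1, -3]
  drop 4 from [4, 2, 5] -> [2, 5]
  drop 4 from [1, 4] -> [1]
  satisfied 2 clause(s); 5 remain; assigned so far: [4]
unit clause [-5] forces x5=F; simplify:
  drop 5 from [2, 5] -> [2]
  satisfied 1 clause(s); 4 remain; assigned so far: [4, 5]
unit clause [2] forces x2=T; simplify:
  satisfied 1 clause(s); 3 remain; assigned so far: [2, 4, 5]
unit clause [1] forces x1=T; simplify:
  satisfied 3 clause(s); 0 remain; assigned so far: [1, 2, 4, 5]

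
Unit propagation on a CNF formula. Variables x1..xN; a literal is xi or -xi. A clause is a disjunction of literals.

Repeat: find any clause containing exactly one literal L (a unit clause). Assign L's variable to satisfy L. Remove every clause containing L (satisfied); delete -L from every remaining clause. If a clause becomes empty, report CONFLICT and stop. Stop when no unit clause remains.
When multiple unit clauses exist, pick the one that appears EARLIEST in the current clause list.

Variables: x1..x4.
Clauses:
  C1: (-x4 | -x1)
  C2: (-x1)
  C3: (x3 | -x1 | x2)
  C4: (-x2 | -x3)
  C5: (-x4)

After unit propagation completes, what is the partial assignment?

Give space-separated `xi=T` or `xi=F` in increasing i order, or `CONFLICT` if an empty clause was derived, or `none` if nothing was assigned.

unit clause [-1] forces x1=F; simplify:
  satisfied 3 clause(s); 2 remain; assigned so far: [1]
unit clause [-4] forces x4=F; simplify:
  satisfied 1 clause(s); 1 remain; assigned so far: [1, 4]

Answer: x1=F x4=F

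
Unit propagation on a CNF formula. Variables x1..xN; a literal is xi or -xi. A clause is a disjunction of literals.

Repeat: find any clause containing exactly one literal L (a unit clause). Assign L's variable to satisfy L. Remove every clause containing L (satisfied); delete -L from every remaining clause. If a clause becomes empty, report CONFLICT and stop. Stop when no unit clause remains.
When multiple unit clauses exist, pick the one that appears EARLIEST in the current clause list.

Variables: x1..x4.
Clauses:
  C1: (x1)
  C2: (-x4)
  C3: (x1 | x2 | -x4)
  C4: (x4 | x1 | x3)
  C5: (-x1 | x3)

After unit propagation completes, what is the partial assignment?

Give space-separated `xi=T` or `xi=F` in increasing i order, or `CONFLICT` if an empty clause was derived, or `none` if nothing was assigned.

Answer: x1=T x3=T x4=F

Derivation:
unit clause [1] forces x1=T; simplify:
  drop -1 from [-1, 3] -> [3]
  satisfied 3 clause(s); 2 remain; assigned so far: [1]
unit clause [-4] forces x4=F; simplify:
  satisfied 1 clause(s); 1 remain; assigned so far: [1, 4]
unit clause [3] forces x3=T; simplify:
  satisfied 1 clause(s); 0 remain; assigned so far: [1, 3, 4]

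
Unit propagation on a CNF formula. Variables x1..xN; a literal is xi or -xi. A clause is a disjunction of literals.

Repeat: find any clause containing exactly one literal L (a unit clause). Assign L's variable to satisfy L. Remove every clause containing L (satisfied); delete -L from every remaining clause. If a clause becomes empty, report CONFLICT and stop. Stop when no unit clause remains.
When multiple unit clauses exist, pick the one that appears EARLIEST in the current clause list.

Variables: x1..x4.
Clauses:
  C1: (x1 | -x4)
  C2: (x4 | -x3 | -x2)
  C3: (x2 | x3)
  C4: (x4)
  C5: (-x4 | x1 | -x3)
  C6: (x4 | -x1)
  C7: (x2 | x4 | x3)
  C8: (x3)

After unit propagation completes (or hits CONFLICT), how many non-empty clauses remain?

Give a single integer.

unit clause [4] forces x4=T; simplify:
  drop -4 from [1, -4] -> [1]
  drop -4 from [-4, 1, -3] -> [1, -3]
  satisfied 4 clause(s); 4 remain; assigned so far: [4]
unit clause [1] forces x1=T; simplify:
  satisfied 2 clause(s); 2 remain; assigned so far: [1, 4]
unit clause [3] forces x3=T; simplify:
  satisfied 2 clause(s); 0 remain; assigned so far: [1, 3, 4]

Answer: 0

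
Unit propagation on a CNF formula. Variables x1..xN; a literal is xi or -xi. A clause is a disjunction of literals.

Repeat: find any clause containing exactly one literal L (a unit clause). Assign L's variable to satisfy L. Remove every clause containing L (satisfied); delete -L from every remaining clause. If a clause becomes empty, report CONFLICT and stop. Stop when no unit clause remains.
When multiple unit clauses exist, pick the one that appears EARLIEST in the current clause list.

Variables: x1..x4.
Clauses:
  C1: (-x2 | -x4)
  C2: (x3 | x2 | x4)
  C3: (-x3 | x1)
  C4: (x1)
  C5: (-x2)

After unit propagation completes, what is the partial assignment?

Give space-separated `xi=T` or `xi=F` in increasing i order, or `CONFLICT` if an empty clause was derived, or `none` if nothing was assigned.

unit clause [1] forces x1=T; simplify:
  satisfied 2 clause(s); 3 remain; assigned so far: [1]
unit clause [-2] forces x2=F; simplify:
  drop 2 from [3, 2, 4] -> [3, 4]
  satisfied 2 clause(s); 1 remain; assigned so far: [1, 2]

Answer: x1=T x2=F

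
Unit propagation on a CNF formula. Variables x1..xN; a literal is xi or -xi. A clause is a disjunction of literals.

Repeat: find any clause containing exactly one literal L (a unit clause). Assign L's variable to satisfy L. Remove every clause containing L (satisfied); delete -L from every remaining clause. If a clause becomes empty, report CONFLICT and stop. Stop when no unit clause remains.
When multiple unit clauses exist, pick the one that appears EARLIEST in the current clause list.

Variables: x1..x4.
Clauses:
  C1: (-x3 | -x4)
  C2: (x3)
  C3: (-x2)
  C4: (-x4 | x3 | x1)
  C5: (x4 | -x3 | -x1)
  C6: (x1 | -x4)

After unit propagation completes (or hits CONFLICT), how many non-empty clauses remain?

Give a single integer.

Answer: 0

Derivation:
unit clause [3] forces x3=T; simplify:
  drop -3 from [-3, -4] -> [-4]
  drop -3 from [4, -3, -1] -> [4, -1]
  satisfied 2 clause(s); 4 remain; assigned so far: [3]
unit clause [-4] forces x4=F; simplify:
  drop 4 from [4, -1] -> [-1]
  satisfied 2 clause(s); 2 remain; assigned so far: [3, 4]
unit clause [-2] forces x2=F; simplify:
  satisfied 1 clause(s); 1 remain; assigned so far: [2, 3, 4]
unit clause [-1] forces x1=F; simplify:
  satisfied 1 clause(s); 0 remain; assigned so far: [1, 2, 3, 4]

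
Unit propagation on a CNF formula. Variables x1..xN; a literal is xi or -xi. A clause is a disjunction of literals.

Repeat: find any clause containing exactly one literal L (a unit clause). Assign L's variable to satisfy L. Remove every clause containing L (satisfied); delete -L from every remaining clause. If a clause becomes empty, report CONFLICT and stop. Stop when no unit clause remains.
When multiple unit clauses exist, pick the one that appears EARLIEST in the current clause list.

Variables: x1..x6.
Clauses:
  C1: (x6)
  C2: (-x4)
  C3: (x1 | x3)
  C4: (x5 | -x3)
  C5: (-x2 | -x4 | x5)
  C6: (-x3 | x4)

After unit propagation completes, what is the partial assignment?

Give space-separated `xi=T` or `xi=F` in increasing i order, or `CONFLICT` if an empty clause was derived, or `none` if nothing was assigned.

unit clause [6] forces x6=T; simplify:
  satisfied 1 clause(s); 5 remain; assigned so far: [6]
unit clause [-4] forces x4=F; simplify:
  drop 4 from [-3, 4] -> [-3]
  satisfied 2 clause(s); 3 remain; assigned so far: [4, 6]
unit clause [-3] forces x3=F; simplify:
  drop 3 from [1, 3] -> [1]
  satisfied 2 clause(s); 1 remain; assigned so far: [3, 4, 6]
unit clause [1] forces x1=T; simplify:
  satisfied 1 clause(s); 0 remain; assigned so far: [1, 3, 4, 6]

Answer: x1=T x3=F x4=F x6=T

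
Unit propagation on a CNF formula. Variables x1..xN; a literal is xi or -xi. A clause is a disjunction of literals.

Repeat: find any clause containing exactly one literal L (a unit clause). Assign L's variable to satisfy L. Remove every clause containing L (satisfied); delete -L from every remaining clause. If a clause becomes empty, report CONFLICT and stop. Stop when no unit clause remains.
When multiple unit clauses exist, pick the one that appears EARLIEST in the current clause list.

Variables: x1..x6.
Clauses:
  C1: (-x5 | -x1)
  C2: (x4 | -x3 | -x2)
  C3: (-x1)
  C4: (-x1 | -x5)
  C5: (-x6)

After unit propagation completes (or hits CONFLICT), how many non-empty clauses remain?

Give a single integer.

unit clause [-1] forces x1=F; simplify:
  satisfied 3 clause(s); 2 remain; assigned so far: [1]
unit clause [-6] forces x6=F; simplify:
  satisfied 1 clause(s); 1 remain; assigned so far: [1, 6]

Answer: 1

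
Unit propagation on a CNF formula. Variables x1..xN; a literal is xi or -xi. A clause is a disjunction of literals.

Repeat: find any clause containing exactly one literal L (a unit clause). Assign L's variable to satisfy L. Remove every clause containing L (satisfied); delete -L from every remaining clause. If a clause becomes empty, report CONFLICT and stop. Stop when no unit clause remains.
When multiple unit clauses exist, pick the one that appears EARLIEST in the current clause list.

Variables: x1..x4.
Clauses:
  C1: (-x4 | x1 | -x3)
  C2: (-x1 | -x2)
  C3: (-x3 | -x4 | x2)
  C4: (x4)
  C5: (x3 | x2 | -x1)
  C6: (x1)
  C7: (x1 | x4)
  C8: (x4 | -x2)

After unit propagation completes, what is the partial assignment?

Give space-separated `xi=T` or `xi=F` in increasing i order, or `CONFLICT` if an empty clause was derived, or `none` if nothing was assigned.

unit clause [4] forces x4=T; simplify:
  drop -4 from [-4, 1, -3] -> [1, -3]
  drop -4 from [-3, -4, 2] -> [-3, 2]
  satisfied 3 clause(s); 5 remain; assigned so far: [4]
unit clause [1] forces x1=T; simplify:
  drop -1 from [-1, -2] -> [-2]
  drop -1 from [3, 2, -1] -> [3, 2]
  satisfied 2 clause(s); 3 remain; assigned so far: [1, 4]
unit clause [-2] forces x2=F; simplify:
  drop 2 from [-3, 2] -> [-3]
  drop 2 from [3, 2] -> [3]
  satisfied 1 clause(s); 2 remain; assigned so far: [1, 2, 4]
unit clause [-3] forces x3=F; simplify:
  drop 3 from [3] -> [] (empty!)
  satisfied 1 clause(s); 1 remain; assigned so far: [1, 2, 3, 4]
CONFLICT (empty clause)

Answer: CONFLICT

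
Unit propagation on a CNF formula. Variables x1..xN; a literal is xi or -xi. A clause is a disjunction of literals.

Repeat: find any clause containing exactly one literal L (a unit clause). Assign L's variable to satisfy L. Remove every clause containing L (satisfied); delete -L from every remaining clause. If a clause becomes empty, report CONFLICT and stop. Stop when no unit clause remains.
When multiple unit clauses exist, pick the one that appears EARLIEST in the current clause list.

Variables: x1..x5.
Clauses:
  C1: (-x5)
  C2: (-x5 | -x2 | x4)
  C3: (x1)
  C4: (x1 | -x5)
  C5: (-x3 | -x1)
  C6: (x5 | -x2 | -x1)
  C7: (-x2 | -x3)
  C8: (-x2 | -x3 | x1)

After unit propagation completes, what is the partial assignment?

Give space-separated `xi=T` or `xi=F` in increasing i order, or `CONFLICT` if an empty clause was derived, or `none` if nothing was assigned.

Answer: x1=T x2=F x3=F x5=F

Derivation:
unit clause [-5] forces x5=F; simplify:
  drop 5 from [5, -2, -1] -> [-2, -1]
  satisfied 3 clause(s); 5 remain; assigned so far: [5]
unit clause [1] forces x1=T; simplify:
  drop -1 from [-3, -1] -> [-3]
  drop -1 from [-2, -1] -> [-2]
  satisfied 2 clause(s); 3 remain; assigned so far: [1, 5]
unit clause [-3] forces x3=F; simplify:
  satisfied 2 clause(s); 1 remain; assigned so far: [1, 3, 5]
unit clause [-2] forces x2=F; simplify:
  satisfied 1 clause(s); 0 remain; assigned so far: [1, 2, 3, 5]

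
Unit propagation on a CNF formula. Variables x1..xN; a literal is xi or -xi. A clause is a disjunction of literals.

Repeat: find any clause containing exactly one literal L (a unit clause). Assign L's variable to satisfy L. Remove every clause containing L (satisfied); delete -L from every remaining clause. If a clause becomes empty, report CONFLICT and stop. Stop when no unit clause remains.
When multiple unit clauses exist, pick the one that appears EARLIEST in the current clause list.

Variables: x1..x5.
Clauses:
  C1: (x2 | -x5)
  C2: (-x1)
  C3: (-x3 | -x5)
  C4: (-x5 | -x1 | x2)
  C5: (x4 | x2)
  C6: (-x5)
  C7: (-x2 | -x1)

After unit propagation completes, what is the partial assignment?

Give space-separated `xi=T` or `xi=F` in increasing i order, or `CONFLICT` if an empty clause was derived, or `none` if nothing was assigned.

unit clause [-1] forces x1=F; simplify:
  satisfied 3 clause(s); 4 remain; assigned so far: [1]
unit clause [-5] forces x5=F; simplify:
  satisfied 3 clause(s); 1 remain; assigned so far: [1, 5]

Answer: x1=F x5=F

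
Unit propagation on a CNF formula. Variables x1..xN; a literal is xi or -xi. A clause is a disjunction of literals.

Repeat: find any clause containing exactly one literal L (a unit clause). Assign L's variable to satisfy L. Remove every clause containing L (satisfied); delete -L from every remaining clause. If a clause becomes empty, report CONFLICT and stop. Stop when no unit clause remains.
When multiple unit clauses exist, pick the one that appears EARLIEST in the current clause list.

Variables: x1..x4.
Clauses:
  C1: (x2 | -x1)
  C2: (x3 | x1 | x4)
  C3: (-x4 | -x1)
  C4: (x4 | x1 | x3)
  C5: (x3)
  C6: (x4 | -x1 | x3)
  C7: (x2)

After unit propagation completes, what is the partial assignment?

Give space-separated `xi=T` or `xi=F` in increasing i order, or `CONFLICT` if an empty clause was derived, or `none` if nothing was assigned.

Answer: x2=T x3=T

Derivation:
unit clause [3] forces x3=T; simplify:
  satisfied 4 clause(s); 3 remain; assigned so far: [3]
unit clause [2] forces x2=T; simplify:
  satisfied 2 clause(s); 1 remain; assigned so far: [2, 3]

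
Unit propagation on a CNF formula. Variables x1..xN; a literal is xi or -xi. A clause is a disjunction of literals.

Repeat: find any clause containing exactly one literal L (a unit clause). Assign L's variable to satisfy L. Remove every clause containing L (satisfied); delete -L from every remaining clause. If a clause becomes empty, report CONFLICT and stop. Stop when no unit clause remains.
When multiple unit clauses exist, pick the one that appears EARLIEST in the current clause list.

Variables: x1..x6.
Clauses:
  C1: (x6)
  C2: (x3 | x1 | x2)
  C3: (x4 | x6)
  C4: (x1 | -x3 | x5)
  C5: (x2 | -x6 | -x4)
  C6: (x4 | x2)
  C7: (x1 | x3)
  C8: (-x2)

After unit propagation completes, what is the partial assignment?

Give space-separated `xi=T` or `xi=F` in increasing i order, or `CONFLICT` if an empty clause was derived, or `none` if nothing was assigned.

unit clause [6] forces x6=T; simplify:
  drop -6 from [2, -6, -4] -> [2, -4]
  satisfied 2 clause(s); 6 remain; assigned so far: [6]
unit clause [-2] forces x2=F; simplify:
  drop 2 from [3, 1, 2] -> [3, 1]
  drop 2 from [2, -4] -> [-4]
  drop 2 from [4, 2] -> [4]
  satisfied 1 clause(s); 5 remain; assigned so far: [2, 6]
unit clause [-4] forces x4=F; simplify:
  drop 4 from [4] -> [] (empty!)
  satisfied 1 clause(s); 4 remain; assigned so far: [2, 4, 6]
CONFLICT (empty clause)

Answer: CONFLICT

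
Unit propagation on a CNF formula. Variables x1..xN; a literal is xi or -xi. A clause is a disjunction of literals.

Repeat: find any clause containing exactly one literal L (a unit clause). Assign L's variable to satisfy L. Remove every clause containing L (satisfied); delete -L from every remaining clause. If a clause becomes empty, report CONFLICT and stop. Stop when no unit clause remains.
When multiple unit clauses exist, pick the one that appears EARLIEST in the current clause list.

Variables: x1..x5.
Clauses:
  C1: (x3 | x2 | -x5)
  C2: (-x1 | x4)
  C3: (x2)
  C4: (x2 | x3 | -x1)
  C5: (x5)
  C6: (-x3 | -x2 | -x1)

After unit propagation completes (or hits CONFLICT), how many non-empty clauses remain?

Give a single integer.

Answer: 2

Derivation:
unit clause [2] forces x2=T; simplify:
  drop -2 from [-3, -2, -1] -> [-3, -1]
  satisfied 3 clause(s); 3 remain; assigned so far: [2]
unit clause [5] forces x5=T; simplify:
  satisfied 1 clause(s); 2 remain; assigned so far: [2, 5]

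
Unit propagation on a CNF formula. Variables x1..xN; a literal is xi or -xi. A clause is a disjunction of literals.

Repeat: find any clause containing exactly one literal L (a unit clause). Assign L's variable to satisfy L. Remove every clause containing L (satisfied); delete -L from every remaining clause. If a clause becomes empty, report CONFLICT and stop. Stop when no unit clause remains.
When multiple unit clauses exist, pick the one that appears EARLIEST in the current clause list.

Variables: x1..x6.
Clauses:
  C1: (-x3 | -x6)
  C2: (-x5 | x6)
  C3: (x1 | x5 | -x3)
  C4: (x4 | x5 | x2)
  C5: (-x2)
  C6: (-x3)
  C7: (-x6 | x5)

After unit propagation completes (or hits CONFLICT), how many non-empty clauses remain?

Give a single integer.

Answer: 3

Derivation:
unit clause [-2] forces x2=F; simplify:
  drop 2 from [4, 5, 2] -> [4, 5]
  satisfied 1 clause(s); 6 remain; assigned so far: [2]
unit clause [-3] forces x3=F; simplify:
  satisfied 3 clause(s); 3 remain; assigned so far: [2, 3]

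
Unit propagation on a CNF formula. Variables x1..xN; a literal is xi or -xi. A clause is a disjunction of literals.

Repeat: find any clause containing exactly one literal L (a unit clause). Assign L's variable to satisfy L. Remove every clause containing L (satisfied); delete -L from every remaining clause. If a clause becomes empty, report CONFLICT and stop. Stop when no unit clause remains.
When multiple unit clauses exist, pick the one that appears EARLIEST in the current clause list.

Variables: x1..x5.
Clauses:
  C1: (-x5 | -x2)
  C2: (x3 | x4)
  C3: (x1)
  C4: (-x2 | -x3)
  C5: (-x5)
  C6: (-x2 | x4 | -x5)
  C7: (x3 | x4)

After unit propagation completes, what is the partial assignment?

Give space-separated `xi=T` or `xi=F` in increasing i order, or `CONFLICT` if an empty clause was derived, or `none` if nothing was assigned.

unit clause [1] forces x1=T; simplify:
  satisfied 1 clause(s); 6 remain; assigned so far: [1]
unit clause [-5] forces x5=F; simplify:
  satisfied 3 clause(s); 3 remain; assigned so far: [1, 5]

Answer: x1=T x5=F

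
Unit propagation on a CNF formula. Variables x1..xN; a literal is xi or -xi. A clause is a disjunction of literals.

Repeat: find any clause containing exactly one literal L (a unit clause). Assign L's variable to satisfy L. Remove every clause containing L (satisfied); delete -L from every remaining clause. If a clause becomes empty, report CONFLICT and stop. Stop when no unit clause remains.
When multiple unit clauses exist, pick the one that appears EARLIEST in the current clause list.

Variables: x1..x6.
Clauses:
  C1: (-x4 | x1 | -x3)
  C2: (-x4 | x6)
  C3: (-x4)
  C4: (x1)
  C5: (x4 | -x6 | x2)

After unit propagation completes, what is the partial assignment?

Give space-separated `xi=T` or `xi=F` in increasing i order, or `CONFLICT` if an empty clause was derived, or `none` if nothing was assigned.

unit clause [-4] forces x4=F; simplify:
  drop 4 from [4, -6, 2] -> [-6, 2]
  satisfied 3 clause(s); 2 remain; assigned so far: [4]
unit clause [1] forces x1=T; simplify:
  satisfied 1 clause(s); 1 remain; assigned so far: [1, 4]

Answer: x1=T x4=F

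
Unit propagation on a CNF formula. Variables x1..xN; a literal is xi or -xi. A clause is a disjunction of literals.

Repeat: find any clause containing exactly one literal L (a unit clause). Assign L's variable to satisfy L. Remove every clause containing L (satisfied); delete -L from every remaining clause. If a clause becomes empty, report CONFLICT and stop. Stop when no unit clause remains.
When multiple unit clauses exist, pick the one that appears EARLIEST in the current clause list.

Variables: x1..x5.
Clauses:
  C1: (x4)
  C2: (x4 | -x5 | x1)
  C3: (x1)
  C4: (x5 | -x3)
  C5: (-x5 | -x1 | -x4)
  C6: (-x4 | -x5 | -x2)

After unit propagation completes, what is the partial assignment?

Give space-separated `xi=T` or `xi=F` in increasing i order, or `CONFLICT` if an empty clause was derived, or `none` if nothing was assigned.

Answer: x1=T x3=F x4=T x5=F

Derivation:
unit clause [4] forces x4=T; simplify:
  drop -4 from [-5, -1, -4] -> [-5, -1]
  drop -4 from [-4, -5, -2] -> [-5, -2]
  satisfied 2 clause(s); 4 remain; assigned so far: [4]
unit clause [1] forces x1=T; simplify:
  drop -1 from [-5, -1] -> [-5]
  satisfied 1 clause(s); 3 remain; assigned so far: [1, 4]
unit clause [-5] forces x5=F; simplify:
  drop 5 from [5, -3] -> [-3]
  satisfied 2 clause(s); 1 remain; assigned so far: [1, 4, 5]
unit clause [-3] forces x3=F; simplify:
  satisfied 1 clause(s); 0 remain; assigned so far: [1, 3, 4, 5]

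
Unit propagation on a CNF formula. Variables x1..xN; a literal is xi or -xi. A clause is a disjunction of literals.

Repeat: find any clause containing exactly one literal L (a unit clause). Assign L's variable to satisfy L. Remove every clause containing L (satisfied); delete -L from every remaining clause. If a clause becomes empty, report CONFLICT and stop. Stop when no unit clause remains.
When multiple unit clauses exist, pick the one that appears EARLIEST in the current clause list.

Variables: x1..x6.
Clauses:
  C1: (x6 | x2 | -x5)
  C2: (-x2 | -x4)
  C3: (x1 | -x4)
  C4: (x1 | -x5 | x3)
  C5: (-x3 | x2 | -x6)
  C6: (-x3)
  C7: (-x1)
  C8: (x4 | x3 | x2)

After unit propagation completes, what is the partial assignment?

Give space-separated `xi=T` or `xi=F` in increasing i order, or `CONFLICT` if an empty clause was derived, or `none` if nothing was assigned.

unit clause [-3] forces x3=F; simplify:
  drop 3 from [1, -5, 3] -> [1, -5]
  drop 3 from [4, 3, 2] -> [4, 2]
  satisfied 2 clause(s); 6 remain; assigned so far: [3]
unit clause [-1] forces x1=F; simplify:
  drop 1 from [1, -4] -> [-4]
  drop 1 from [1, -5] -> [-5]
  satisfied 1 clause(s); 5 remain; assigned so far: [1, 3]
unit clause [-4] forces x4=F; simplify:
  drop 4 from [4, 2] -> [2]
  satisfied 2 clause(s); 3 remain; assigned so far: [1, 3, 4]
unit clause [-5] forces x5=F; simplify:
  satisfied 2 clause(s); 1 remain; assigned so far: [1, 3, 4, 5]
unit clause [2] forces x2=T; simplify:
  satisfied 1 clause(s); 0 remain; assigned so far: [1, 2, 3, 4, 5]

Answer: x1=F x2=T x3=F x4=F x5=F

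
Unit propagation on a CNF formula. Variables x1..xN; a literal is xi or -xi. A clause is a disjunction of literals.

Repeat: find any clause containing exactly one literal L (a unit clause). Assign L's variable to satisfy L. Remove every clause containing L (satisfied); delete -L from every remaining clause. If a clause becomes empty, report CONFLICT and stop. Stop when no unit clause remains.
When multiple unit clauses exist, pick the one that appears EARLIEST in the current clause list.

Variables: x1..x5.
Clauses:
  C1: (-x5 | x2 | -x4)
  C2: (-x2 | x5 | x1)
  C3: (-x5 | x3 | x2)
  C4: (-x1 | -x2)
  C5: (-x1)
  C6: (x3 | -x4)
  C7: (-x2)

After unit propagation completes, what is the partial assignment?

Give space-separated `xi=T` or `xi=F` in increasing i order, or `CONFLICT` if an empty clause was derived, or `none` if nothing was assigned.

Answer: x1=F x2=F

Derivation:
unit clause [-1] forces x1=F; simplify:
  drop 1 from [-2, 5, 1] -> [-2, 5]
  satisfied 2 clause(s); 5 remain; assigned so far: [1]
unit clause [-2] forces x2=F; simplify:
  drop 2 from [-5, 2, -4] -> [-5, -4]
  drop 2 from [-5, 3, 2] -> [-5, 3]
  satisfied 2 clause(s); 3 remain; assigned so far: [1, 2]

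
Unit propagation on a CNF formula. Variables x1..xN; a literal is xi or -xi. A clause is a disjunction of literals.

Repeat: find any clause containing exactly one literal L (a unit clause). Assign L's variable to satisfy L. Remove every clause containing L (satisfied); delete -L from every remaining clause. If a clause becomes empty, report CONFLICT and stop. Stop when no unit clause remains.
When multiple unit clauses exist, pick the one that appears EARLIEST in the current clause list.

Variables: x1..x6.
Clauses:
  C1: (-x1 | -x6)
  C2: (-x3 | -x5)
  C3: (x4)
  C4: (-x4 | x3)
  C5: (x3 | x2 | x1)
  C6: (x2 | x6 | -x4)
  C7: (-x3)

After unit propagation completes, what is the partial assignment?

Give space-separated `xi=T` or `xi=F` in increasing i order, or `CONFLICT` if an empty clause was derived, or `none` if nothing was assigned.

Answer: CONFLICT

Derivation:
unit clause [4] forces x4=T; simplify:
  drop -4 from [-4, 3] -> [3]
  drop -4 from [2, 6, -4] -> [2, 6]
  satisfied 1 clause(s); 6 remain; assigned so far: [4]
unit clause [3] forces x3=T; simplify:
  drop -3 from [-3, -5] -> [-5]
  drop -3 from [-3] -> [] (empty!)
  satisfied 2 clause(s); 4 remain; assigned so far: [3, 4]
CONFLICT (empty clause)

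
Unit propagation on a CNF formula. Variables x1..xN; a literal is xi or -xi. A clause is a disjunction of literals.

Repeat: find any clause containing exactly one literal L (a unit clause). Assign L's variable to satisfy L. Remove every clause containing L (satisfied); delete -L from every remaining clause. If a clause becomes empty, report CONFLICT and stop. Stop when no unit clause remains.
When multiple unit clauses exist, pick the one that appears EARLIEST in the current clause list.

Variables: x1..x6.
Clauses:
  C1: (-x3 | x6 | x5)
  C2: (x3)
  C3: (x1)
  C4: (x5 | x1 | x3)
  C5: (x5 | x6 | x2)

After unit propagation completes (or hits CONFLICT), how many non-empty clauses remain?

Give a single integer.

Answer: 2

Derivation:
unit clause [3] forces x3=T; simplify:
  drop -3 from [-3, 6, 5] -> [6, 5]
  satisfied 2 clause(s); 3 remain; assigned so far: [3]
unit clause [1] forces x1=T; simplify:
  satisfied 1 clause(s); 2 remain; assigned so far: [1, 3]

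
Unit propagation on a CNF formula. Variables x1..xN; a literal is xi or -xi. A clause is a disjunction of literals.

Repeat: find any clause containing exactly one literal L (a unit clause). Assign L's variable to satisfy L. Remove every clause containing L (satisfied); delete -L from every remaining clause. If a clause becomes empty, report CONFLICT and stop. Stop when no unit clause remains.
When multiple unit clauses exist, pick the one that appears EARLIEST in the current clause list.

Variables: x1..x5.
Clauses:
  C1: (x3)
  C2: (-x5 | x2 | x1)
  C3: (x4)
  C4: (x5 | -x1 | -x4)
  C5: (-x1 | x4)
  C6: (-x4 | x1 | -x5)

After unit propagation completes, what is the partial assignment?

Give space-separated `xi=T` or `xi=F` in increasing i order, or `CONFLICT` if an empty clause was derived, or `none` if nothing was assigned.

Answer: x3=T x4=T

Derivation:
unit clause [3] forces x3=T; simplify:
  satisfied 1 clause(s); 5 remain; assigned so far: [3]
unit clause [4] forces x4=T; simplify:
  drop -4 from [5, -1, -4] -> [5, -1]
  drop -4 from [-4, 1, -5] -> [1, -5]
  satisfied 2 clause(s); 3 remain; assigned so far: [3, 4]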